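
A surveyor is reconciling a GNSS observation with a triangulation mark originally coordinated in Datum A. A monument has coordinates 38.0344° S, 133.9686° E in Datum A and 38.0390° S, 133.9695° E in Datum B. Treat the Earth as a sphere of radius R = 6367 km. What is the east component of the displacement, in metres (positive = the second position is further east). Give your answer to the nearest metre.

Δφ = -38.0390° − -38.0344° = -0.0046°; Δλ = 133.9695° − 133.9686° = +0.0009°.
1° along a meridian = πR/180 = 111125 m.
ΔN = Δφ × 111125 = -511.2 m; ΔE = Δλ × 111125 × cos(-38.0344°) = +0.0009 × 111125 × 0.787641 = 78.8 m.

ΔE = 79 m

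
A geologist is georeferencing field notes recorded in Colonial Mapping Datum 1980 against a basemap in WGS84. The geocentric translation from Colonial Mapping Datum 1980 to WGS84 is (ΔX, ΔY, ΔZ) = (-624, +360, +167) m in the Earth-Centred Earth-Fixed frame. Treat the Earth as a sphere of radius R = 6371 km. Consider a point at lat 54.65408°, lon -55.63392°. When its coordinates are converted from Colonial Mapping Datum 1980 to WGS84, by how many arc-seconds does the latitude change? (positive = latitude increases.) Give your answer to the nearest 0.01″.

Δφ = 20.28″

sin φ = 0.815674, cos φ = 0.578512, sin λ = -0.825448, cos λ = 0.564478.
North component: ΔN = −sin φ cos λ·ΔX − sin φ sin λ·ΔY + cos φ·ΔZ = −(0.815674)(0.564478)(-624) − (0.815674)(-0.825448)(360) + (0.578512)(167) = 626.31 m.
1° of latitude spans πR/180 = 111195 m, so Δφ = 626.31 / 111195 × 3600 = 20.277″.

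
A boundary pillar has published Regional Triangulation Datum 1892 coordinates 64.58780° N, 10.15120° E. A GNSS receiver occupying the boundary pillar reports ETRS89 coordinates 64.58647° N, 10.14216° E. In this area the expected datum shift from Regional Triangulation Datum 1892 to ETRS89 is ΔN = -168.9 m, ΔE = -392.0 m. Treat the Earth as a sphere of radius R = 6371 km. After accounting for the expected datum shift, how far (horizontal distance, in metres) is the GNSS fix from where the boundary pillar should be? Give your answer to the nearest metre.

45 m

Observed coordinate differences: Δφ = -0.00133°, Δλ = -0.00904°.
Converting to metres (1° lat = 111195 m, cos φ = 0.429127): observed ΔN = -147.9 m, observed ΔE = -431.4 m.
Subtracting the expected shift leaves a residual of -147.9 − (-168.9) = 21.0 m north and -431.4 − (-392.0) = -39.4 m east.
Residual distance = √(21.0² + (-39.4)²) = 44.6 m.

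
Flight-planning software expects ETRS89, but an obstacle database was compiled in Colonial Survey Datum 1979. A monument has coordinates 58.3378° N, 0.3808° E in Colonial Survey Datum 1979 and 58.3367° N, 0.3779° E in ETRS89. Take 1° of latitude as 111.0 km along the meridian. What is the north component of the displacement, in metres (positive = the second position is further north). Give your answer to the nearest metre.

Δφ = 58.3367° − 58.3378° = -0.0011°; Δλ = 0.3779° − 0.3808° = -0.0029°.
ΔN = Δφ × 111000 = -122.1 m; ΔE = Δλ × 111000 × cos(58.3378°) = -0.0029 × 111000 × 0.524910 = -169.0 m.

ΔN = -122 m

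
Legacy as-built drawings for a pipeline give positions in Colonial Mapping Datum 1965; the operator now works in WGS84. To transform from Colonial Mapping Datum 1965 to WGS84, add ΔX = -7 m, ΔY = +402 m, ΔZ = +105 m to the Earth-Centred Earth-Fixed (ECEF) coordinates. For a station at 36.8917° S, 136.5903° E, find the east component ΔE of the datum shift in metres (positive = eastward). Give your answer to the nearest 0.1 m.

ΔE = -287.2 m

At φ = -36.8917°, λ = 136.5903°: sin φ = -0.600304, cos φ = 0.799772, sin λ = 0.687211, cos λ = -0.726458.
ΔE = −sin λ·ΔX + cos λ·ΔY = −(0.687211)·(-7) + (-0.726458)·(402) = -287.23 m.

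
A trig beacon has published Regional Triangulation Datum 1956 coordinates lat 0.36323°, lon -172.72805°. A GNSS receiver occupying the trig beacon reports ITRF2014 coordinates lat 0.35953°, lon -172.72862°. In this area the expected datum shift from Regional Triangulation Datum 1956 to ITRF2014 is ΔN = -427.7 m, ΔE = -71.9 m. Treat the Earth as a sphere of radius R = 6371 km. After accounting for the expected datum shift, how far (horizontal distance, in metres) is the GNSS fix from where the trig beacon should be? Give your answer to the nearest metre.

18 m

Observed coordinate differences: Δφ = -0.00370°, Δλ = -0.00057°.
Converting to metres (1° lat = 111195 m, cos φ = 0.999980): observed ΔN = -411.4 m, observed ΔE = -63.4 m.
Subtracting the expected shift leaves a residual of -411.4 − (-427.7) = 16.3 m north and -63.4 − (-71.9) = 8.5 m east.
Residual distance = √(16.3² + 8.5²) = 18.4 m.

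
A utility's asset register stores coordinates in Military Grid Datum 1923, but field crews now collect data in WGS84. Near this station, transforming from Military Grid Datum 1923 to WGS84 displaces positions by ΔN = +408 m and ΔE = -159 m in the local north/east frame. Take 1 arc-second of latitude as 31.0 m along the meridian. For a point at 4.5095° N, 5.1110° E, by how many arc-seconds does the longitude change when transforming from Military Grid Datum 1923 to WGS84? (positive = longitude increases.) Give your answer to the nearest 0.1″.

Δλ = -5.1″

At latitude 4.5095°, cos φ = 0.996904.
1″ of longitude at this latitude = 31.00 × cos φ = 30.9040 m, so Δλ = -159.0 / 30.9040 = -5.145″.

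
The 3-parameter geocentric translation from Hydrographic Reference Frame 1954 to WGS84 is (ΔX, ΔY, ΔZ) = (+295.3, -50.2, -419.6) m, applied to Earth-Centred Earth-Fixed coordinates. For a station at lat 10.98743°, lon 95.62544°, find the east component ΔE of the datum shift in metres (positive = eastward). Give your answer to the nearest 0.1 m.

ΔE = -289.0 m

The local east axis at (φ, λ) is (−sin λ, cos λ, 0), so ΔE = −sin(95.62544°)·295.3 + cos(95.62544°)·(-50.2) = -288.96 m.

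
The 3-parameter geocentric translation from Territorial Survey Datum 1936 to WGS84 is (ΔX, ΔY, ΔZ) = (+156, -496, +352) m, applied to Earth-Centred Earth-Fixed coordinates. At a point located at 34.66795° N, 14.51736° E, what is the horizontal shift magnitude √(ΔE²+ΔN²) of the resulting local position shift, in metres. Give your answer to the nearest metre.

587 m

The local east axis at (φ, λ) is (−sin λ, cos λ, 0), so ΔE = −sin(14.51736°)·156 + cos(14.51736°)·(-496) = -519.27 m.
The local north axis is (−sin φ cos λ, −sin φ sin λ, cos φ), giving ΔN = -85.903 + 70.724 + 289.507 = 274.33 m.
Horizontal magnitude = √(ΔE² + ΔN²) = √((-519.27)² + 274.33²) = 587.28 m.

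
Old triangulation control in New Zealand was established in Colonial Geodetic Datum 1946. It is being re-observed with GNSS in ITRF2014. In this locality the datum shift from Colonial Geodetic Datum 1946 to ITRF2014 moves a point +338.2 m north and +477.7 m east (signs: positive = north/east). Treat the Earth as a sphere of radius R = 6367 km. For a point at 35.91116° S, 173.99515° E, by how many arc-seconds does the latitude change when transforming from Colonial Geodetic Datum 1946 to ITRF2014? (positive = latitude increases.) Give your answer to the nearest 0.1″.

Δφ = 11.0″

On a sphere of radius R, 1 rad of latitude = R, so Δφ = ΔN / R = 338.2 / 6367000 = 5.3118e-05 rad = 10.956″.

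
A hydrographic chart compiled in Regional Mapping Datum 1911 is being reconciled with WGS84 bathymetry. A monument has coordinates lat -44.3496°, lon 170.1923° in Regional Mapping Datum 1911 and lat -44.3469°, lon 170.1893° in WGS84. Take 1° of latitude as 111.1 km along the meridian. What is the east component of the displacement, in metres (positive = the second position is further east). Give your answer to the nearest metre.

ΔE = -238 m

Δφ = -44.3469° − -44.3496° = +0.0027°; Δλ = 170.1893° − 170.1923° = -0.0030°.
ΔN = Δφ × 111100 = 300.0 m; ΔE = Δλ × 111100 × cos(-44.3496°) = -0.0030 × 111100 × 0.715088 = -238.3 m.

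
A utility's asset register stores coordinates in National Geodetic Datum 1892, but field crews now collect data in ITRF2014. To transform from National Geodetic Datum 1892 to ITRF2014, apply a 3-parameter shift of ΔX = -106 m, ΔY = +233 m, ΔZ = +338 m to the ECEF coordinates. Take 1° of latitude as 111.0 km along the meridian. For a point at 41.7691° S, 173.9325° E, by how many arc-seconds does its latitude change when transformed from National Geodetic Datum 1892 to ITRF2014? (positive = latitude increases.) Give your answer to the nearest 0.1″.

Δφ = 11.0″

sin φ = -0.666130, cos φ = 0.745835, sin λ = 0.105700, cos λ = -0.994398.
North component: ΔN = −sin φ cos λ·ΔX − sin φ sin λ·ΔY + cos φ·ΔZ = −(-0.666130)(-0.994398)(-106) − (-0.666130)(0.105700)(233) + (0.745835)(338) = 338.71 m.
1° of latitude spans 111000 m, so Δφ = 338.71 / 111000 × 3600 = 10.985″.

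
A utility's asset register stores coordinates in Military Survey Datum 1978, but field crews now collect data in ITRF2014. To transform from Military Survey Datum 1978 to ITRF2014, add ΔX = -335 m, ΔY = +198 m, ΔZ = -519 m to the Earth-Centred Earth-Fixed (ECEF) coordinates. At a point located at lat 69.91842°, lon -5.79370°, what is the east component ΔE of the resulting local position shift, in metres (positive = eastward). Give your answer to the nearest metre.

The local east axis at (φ, λ) is (−sin λ, cos λ, 0), so ΔE = −sin(-5.79370°)·(-335) + cos(-5.79370°)·198 = 163.17 m.

ΔE = 163 m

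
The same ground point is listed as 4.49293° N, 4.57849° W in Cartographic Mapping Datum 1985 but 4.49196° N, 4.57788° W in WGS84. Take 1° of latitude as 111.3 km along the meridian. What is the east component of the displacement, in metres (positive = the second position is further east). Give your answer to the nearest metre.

Δφ = 4.49196° − 4.49293° = -0.00097°; Δλ = -4.57788° − -4.57849° = +0.00061°.
ΔN = Δφ × 111300 = -108.0 m; ΔE = Δλ × 111300 × cos(4.49293°) = +0.00061 × 111300 × 0.996927 = 67.7 m.

ΔE = 68 m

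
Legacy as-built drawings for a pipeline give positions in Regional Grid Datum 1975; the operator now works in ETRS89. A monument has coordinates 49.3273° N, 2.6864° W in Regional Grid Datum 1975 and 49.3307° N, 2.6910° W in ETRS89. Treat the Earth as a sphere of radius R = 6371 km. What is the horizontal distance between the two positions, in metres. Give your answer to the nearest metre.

Δφ = 49.3307° − 49.3273° = +0.0034°; Δλ = -2.6910° − -2.6864° = -0.0046°.
1° along a meridian = πR/180 = 111195 m.
ΔN = Δφ × 111195 = 378.1 m; ΔE = Δλ × 111195 × cos(49.3273°) = -0.0046 × 111195 × 0.651737 = -333.4 m.
Distance = √(ΔE² + ΔN²) = √((-333.4)² + 378.1²) = 504.0 m.

504 m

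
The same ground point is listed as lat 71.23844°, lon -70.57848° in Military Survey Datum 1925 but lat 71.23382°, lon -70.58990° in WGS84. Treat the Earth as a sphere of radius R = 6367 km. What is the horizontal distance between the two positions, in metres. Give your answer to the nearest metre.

656 m

Δφ = 71.23382° − 71.23844° = -0.00462°; Δλ = -70.58990° − -70.57848° = -0.01142°.
1° along a meridian = πR/180 = 111125 m.
ΔN = Δφ × 111125 = -513.4 m; ΔE = Δλ × 111125 × cos(71.23844°) = -0.01142 × 111125 × 0.321631 = -408.2 m.
Distance = √(ΔE² + ΔN²) = √((-408.2)² + (-513.4)²) = 655.9 m.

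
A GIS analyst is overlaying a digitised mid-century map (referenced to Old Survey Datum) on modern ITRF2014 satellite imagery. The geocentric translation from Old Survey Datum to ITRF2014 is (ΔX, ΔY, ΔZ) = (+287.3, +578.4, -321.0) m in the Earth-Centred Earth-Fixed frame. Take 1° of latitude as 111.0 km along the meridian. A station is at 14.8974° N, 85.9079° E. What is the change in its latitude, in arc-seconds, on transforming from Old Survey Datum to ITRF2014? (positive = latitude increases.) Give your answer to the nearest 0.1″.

Δφ = -15.0″

sin φ = 0.257089, cos φ = 0.966388, sin λ = 0.997451, cos λ = 0.071360.
North component: ΔN = −sin φ cos λ·ΔX − sin φ sin λ·ΔY + cos φ·ΔZ = −(0.257089)(0.071360)(287.3) − (0.257089)(0.997451)(578.4) + (0.966388)(-321.0) = -463.80 m.
1° of latitude spans 111000 m, so Δφ = -463.80 / 111000 × 3600 = -15.042″.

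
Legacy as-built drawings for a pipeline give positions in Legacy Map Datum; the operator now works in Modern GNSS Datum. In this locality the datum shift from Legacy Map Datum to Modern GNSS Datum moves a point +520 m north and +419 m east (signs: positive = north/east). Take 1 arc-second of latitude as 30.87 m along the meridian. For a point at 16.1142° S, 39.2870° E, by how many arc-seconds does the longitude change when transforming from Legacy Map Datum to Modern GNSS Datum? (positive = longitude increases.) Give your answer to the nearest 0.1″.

Δλ = 14.1″

At latitude -16.1142°, cos φ = 0.960710.
1″ of longitude at this latitude = 30.87 × cos φ = 29.6571 m, so Δλ = 419.0 / 29.6571 = 14.128″.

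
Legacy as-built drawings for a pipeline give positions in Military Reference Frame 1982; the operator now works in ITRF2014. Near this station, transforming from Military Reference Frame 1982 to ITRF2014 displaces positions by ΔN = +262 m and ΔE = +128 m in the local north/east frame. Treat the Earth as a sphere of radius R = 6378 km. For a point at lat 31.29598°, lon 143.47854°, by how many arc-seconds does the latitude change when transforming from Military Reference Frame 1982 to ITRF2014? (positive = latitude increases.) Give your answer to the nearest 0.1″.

On a sphere of radius R, 1 rad of latitude = R, so Δφ = ΔN / R = 262.0 / 6378000 = 4.1079e-05 rad = 8.473″.

Δφ = 8.5″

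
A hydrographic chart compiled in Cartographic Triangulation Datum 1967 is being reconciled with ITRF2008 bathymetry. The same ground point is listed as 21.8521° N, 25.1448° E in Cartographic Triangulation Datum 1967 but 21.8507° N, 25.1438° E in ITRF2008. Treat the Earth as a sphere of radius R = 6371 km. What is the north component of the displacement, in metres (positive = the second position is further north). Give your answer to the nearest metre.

ΔN = -156 m

Δφ = 21.8507° − 21.8521° = -0.0014°; Δλ = 25.1438° − 25.1448° = -0.0010°.
1° along a meridian = πR/180 = 111195 m.
ΔN = Δφ × 111195 = -155.7 m; ΔE = Δλ × 111195 × cos(21.8521°) = -0.0010 × 111195 × 0.928148 = -103.2 m.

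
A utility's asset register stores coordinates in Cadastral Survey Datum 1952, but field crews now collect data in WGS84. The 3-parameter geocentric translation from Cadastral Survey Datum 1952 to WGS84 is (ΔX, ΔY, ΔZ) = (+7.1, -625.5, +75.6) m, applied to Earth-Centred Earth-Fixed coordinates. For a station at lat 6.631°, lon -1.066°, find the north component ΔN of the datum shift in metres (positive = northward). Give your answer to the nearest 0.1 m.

At φ = 6.631°, λ = -1.066°: sin φ = 0.115475, cos φ = 0.993310, sin λ = -0.018604, cos λ = 0.999827.
ΔN = −sin φ cos λ·ΔX − sin φ sin λ·ΔY + cos φ·ΔZ = −(0.115475)(0.999827)(7.1) − (0.115475)(-0.018604)(-625.5) + (0.993310)(75.6) = 72.93 m.

ΔN = 72.9 m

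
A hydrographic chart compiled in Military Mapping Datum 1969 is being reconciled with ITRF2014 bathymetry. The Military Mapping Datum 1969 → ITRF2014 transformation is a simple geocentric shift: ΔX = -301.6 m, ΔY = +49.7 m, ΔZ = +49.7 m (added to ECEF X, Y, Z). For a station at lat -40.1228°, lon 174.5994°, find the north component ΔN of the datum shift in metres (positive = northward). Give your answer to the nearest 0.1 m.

ΔN = 234.5 m

The local north axis is (−sin φ cos λ, −sin φ sin λ, cos φ), giving ΔN = 193.497 + 3.014 + 38.004 = 234.52 m.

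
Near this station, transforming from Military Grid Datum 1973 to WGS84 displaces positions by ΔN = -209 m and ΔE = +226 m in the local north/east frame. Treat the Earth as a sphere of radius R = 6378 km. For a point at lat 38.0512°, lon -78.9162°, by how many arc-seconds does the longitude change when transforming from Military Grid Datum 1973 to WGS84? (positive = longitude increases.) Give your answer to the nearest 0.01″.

At latitude 38.0512°, cos φ = 0.787460.
One radian of longitude at latitude φ spans R cos φ, so Δλ = ΔE / (R cos φ) = 226.0 / (6378000 × 0.787460) = 4.4998e-05 rad = 9.282″.

Δλ = 9.28″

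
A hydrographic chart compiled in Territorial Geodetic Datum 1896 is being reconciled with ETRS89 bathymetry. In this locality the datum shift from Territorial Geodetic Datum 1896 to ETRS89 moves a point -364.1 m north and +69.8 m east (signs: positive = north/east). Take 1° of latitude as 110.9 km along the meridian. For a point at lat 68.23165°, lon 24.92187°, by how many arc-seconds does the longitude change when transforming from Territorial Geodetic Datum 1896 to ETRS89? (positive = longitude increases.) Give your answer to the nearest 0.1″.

Δλ = 6.1″

At latitude 68.23165°, cos φ = 0.370855.
1° of longitude at this latitude = 110.9 × cos φ = 41.13 km, so Δλ = 69.8 / 41127.8 = 0.0016971° = 6.110″.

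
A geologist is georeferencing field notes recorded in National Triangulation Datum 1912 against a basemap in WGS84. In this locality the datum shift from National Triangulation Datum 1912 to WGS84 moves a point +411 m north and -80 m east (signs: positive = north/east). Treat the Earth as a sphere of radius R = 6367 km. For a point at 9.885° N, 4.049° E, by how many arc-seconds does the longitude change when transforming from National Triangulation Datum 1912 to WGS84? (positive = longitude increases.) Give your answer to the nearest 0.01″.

Δλ = -2.63″

At latitude 9.885°, cos φ = 0.985154.
One radian of longitude at latitude φ spans R cos φ, so Δλ = ΔE / (R cos φ) = -80.0 / (6367000 × 0.985154) = -1.2754e-05 rad = -2.631″.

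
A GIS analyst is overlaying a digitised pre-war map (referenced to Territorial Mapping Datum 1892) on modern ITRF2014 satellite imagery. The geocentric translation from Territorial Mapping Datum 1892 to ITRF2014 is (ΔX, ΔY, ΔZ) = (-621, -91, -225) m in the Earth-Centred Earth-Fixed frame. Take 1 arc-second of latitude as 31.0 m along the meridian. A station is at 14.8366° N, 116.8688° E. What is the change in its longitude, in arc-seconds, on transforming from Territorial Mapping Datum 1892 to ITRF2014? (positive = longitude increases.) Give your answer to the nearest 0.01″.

sin φ = 0.256063, cos φ = 0.966660, sin λ = 0.892044, cos λ = -0.451949.
East component: ΔE = −sin λ·ΔX + cos λ·ΔY = −(0.892044)(-621) + (-0.451949)(-91) = 595.09 m.
1° of latitude spans 3600 × 31.00 = 111600 m; at latitude φ, 1° of longitude spans that × cos φ = 107879.3 m, so Δλ = 595.09 / 107879.3 × 3600 = 19.858″.

Δλ = 19.86″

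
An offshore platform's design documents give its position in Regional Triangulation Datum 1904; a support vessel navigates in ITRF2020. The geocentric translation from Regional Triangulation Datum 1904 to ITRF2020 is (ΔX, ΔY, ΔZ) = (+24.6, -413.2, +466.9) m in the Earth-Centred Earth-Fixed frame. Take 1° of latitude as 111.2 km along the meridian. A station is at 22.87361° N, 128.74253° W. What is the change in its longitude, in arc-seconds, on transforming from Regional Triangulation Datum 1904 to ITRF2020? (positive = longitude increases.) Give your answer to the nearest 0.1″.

sin φ = 0.388700, cos φ = 0.921365, sin λ = -0.779966, cos λ = -0.625822.
East component: ΔE = −sin λ·ΔX + cos λ·ΔY = −(-0.779966)(24.6) + (-0.625822)(-413.2) = 277.78 m.
1° of latitude spans 111200 m; at latitude φ, 1° of longitude spans that × cos φ = 102455.7 m, so Δλ = 277.78 / 102455.7 × 3600 = 9.760″.

Δλ = 9.8″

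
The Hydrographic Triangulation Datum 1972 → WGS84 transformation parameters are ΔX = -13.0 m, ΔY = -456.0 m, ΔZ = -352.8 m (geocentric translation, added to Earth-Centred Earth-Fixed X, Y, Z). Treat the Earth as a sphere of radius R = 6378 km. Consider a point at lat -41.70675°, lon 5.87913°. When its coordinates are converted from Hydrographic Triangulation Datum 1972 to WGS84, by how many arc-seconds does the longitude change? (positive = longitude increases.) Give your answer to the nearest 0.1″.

Δλ = -19.6″

sin φ = -0.665318, cos φ = 0.746560, sin λ = 0.102430, cos λ = 0.994740.
East component: ΔE = −sin λ·ΔX + cos λ·ΔY = −(0.102430)(-13.0) + (0.994740)(-456.0) = -452.27 m.
1° of latitude spans πR/180 = 111317 m; at latitude φ, 1° of longitude spans that × cos φ = 83104.9 m, so Δλ = -452.27 / 83104.9 × 3600 = -19.592″.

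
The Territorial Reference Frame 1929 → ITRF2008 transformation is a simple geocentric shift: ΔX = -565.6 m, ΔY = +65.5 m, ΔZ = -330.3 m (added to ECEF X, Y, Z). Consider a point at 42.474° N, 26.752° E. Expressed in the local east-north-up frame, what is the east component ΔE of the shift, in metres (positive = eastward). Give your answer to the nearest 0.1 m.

At φ = 42.474°, λ = 26.752°: sin φ = 0.675256, cos φ = 0.737584, sin λ = 0.450130, cos λ = 0.892963.
ΔE = −sin λ·ΔX + cos λ·ΔY = −(0.450130)·(-565.6) + (0.892963)·(65.5) = 313.08 m.

ΔE = 313.1 m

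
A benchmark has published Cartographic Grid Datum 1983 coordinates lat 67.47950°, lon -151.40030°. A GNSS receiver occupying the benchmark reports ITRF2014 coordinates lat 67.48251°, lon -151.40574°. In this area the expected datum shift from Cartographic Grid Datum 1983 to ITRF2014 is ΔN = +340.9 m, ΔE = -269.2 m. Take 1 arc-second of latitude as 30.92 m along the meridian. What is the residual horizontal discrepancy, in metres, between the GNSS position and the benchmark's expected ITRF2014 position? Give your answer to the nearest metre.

Observed coordinate differences: Δφ = +0.00301°, Δλ = -0.00544°.
Converting to metres (1° lat = 111312 m, cos φ = 0.383014): observed ΔN = 335.0 m, observed ΔE = -231.9 m.
Subtracting the expected shift leaves a residual of 335.0 − (340.9) = -5.9 m north and -231.9 − (-269.2) = 37.3 m east.
Residual distance = √((-5.9)² + 37.3²) = 37.7 m.

38 m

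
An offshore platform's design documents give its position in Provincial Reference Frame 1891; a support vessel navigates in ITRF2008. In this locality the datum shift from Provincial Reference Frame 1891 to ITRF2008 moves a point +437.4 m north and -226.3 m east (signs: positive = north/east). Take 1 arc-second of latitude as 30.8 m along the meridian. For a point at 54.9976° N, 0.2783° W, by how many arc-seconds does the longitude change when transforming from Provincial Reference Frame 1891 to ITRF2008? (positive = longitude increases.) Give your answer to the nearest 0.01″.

At latitude 54.9976°, cos φ = 0.573611.
1″ of longitude at this latitude = 30.80 × cos φ = 17.6672 m, so Δλ = -226.3 / 17.6672 = -12.809″.

Δλ = -12.81″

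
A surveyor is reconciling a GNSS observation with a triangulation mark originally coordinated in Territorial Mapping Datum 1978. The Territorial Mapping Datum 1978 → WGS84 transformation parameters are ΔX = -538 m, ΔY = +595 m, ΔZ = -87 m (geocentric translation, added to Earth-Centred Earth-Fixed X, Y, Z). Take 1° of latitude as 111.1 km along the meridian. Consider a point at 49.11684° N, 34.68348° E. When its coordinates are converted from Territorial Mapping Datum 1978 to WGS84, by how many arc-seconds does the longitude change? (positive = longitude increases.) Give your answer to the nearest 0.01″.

Δλ = 39.38″

sin φ = 0.756046, cos φ = 0.654519, sin λ = 0.569042, cos λ = 0.822308.
East component: ΔE = −sin λ·ΔX + cos λ·ΔY = −(0.569042)(-538) + (0.822308)(595) = 795.42 m.
1° of latitude spans 111100 m; at latitude φ, 1° of longitude spans that × cos φ = 72717.0 m, so Δλ = 795.42 / 72717.0 × 3600 = 39.379″.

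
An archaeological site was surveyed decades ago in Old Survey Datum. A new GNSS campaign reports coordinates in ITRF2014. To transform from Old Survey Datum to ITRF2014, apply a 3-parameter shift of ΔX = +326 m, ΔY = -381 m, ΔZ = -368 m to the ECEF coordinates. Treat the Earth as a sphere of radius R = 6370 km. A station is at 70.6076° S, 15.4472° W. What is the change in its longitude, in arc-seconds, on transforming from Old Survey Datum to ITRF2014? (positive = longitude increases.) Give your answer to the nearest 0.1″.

sin φ = -0.943267, cos φ = 0.332036, sin λ = -0.266350, cos λ = 0.963876.
East component: ΔE = −sin λ·ΔX + cos λ·ΔY = −(-0.266350)(326) + (0.963876)(-381) = -280.41 m.
1° of latitude spans πR/180 = 111177 m; at latitude φ, 1° of longitude spans that × cos φ = 36914.9 m, so Δλ = -280.41 / 36914.9 × 3600 = -27.346″.

Δλ = -27.3″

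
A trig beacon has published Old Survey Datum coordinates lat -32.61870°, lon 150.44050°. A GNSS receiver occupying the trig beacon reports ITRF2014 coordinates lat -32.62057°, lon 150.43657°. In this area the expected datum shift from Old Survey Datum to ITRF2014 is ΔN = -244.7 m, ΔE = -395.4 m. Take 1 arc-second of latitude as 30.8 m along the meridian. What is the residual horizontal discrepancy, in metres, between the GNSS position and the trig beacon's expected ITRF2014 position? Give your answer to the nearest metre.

47 m

Observed coordinate differences: Δφ = -0.00187°, Δλ = -0.00393°.
Converting to metres (1° lat = 110880 m, cos φ = 0.842277): observed ΔN = -207.3 m, observed ΔE = -367.0 m.
Subtracting the expected shift leaves a residual of -207.3 − (-244.7) = 37.4 m north and -367.0 − (-395.4) = 28.4 m east.
Residual distance = √(37.4² + 28.4²) = 46.9 m.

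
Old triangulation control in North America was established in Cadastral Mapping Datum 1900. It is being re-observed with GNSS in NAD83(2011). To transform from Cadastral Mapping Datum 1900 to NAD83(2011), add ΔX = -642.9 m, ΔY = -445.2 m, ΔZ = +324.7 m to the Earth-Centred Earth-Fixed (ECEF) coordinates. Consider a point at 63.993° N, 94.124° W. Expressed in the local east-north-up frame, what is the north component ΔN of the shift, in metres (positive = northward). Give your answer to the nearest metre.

At φ = 63.993°, λ = -94.124°: sin φ = 0.898740, cos φ = 0.438481, sin λ = -0.997411, cos λ = -0.071915.
ΔN = −sin φ cos λ·ΔX − sin φ sin λ·ΔY + cos φ·ΔZ = −(0.898740)(-0.071915)(-642.9) − (0.898740)(-0.997411)(-445.2) + (0.438481)(324.7) = -298.26 m.

ΔN = -298 m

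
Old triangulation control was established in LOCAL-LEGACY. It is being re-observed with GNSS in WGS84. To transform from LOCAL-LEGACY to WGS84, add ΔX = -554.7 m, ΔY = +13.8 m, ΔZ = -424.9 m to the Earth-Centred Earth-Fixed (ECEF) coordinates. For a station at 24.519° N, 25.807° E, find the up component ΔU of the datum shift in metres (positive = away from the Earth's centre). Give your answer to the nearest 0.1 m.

ΔU = -625.2 m

The local up (radial) axis is (cos φ cos λ, cos φ sin λ, sin φ), giving ΔU = -454.345 + 5.466 − 176.331 = -625.21 m.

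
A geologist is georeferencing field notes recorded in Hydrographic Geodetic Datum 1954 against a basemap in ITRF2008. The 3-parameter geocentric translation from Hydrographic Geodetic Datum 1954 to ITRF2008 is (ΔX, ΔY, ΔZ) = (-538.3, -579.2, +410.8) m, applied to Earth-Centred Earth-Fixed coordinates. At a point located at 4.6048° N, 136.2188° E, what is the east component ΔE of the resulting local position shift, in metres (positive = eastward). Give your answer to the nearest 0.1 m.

ΔE = 790.6 m

The local east axis at (φ, λ) is (−sin λ, cos λ, 0), so ΔE = −sin(136.2188°)·(-538.3) + cos(136.2188°)·(-579.2) = 790.63 m.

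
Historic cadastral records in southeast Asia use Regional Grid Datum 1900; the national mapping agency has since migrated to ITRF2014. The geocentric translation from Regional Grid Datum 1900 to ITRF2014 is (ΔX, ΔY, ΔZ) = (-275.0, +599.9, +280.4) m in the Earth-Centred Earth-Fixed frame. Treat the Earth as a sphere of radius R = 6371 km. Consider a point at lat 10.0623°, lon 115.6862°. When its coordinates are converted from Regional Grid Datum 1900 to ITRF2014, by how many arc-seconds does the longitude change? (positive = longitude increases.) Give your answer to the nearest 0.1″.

sin φ = 0.174719, cos φ = 0.984618, sin λ = 0.901181, cos λ = -0.433442.
East component: ΔE = −sin λ·ΔX + cos λ·ΔY = −(0.901181)(-275.0) + (-0.433442)(599.9) = -12.20 m.
1° of latitude spans πR/180 = 111195 m; at latitude φ, 1° of longitude spans that × cos φ = 109484.6 m, so Δλ = -12.20 / 109484.6 × 3600 = -0.401″.

Δλ = -0.4″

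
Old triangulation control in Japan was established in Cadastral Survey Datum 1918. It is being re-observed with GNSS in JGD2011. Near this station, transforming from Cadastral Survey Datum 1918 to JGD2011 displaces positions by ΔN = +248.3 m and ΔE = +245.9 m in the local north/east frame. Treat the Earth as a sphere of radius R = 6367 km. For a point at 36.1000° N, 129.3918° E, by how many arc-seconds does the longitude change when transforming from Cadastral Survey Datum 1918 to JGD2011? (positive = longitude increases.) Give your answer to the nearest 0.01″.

At latitude 36.1000°, cos φ = 0.807990.
One radian of longitude at latitude φ spans R cos φ, so Δλ = ΔE / (R cos φ) = 245.9 / (6367000 × 0.807990) = 4.7799e-05 rad = 9.859″.

Δλ = 9.86″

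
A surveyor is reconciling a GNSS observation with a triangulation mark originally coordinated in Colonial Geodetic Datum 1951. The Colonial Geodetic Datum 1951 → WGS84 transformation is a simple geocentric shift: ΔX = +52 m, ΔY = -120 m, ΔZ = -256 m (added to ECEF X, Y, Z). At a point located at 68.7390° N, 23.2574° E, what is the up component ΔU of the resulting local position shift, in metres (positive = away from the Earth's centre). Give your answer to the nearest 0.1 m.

At φ = 68.7390°, λ = 23.2574°: sin φ = 0.931938, cos φ = 0.362617, sin λ = 0.394863, cos λ = 0.918740.
ΔU = cos φ cos λ·ΔX + cos φ sin λ·ΔY + sin φ·ΔZ = (0.362617)(0.918740)(52) + (0.362617)(0.394863)(-120) + (0.931938)(-256) = -238.43 m.

ΔU = -238.4 m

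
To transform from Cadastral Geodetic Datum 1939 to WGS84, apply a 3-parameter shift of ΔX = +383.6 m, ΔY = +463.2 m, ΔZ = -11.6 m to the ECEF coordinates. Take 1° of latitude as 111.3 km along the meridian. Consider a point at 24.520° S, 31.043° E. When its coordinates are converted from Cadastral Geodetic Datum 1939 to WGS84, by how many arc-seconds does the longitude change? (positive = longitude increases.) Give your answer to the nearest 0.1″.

sin φ = -0.415011, cos φ = 0.909816, sin λ = 0.515681, cos λ = 0.856781.
East component: ΔE = −sin λ·ΔX + cos λ·ΔY = −(0.515681)(383.6) + (0.856781)(463.2) = 199.05 m.
1° of latitude spans 111300 m; at latitude φ, 1° of longitude spans that × cos φ = 101262.6 m, so Δλ = 199.05 / 101262.6 × 3600 = 7.076″.

Δλ = 7.1″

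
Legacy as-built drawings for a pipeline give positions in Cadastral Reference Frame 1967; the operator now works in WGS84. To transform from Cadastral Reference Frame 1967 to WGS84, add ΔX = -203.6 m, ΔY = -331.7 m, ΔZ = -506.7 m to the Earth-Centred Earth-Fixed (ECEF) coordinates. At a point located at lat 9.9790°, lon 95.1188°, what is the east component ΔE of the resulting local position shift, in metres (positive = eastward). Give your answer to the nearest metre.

The local east axis at (φ, λ) is (−sin λ, cos λ, 0), so ΔE = −sin(95.1188°)·(-203.6) + cos(95.1188°)·(-331.7) = 232.38 m.

ΔE = 232 m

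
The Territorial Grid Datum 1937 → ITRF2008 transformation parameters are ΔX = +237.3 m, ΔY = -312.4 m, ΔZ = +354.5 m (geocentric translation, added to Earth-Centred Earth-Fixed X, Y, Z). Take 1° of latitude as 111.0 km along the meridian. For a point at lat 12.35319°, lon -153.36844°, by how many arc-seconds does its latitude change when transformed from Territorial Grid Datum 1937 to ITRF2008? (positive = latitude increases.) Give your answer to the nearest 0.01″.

sin φ = 0.213937, cos φ = 0.976847, sin λ = -0.448252, cos λ = -0.893907.
North component: ΔN = −sin φ cos λ·ΔX − sin φ sin λ·ΔY + cos φ·ΔZ = −(0.213937)(-0.893907)(237.3) − (0.213937)(-0.448252)(-312.4) + (0.976847)(354.5) = 361.72 m.
1° of latitude spans 111000 m, so Δφ = 361.72 / 111000 × 3600 = 11.731″.

Δφ = 11.73″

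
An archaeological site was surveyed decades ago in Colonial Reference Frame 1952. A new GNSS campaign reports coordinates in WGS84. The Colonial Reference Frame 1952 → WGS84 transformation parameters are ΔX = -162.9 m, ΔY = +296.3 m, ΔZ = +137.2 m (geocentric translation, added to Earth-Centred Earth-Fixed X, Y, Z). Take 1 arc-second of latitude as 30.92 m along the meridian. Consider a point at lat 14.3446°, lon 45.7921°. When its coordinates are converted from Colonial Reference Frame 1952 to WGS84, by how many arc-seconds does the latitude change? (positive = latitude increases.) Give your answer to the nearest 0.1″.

Δφ = 3.5″

sin φ = 0.247753, cos φ = 0.968823, sin λ = 0.716814, cos λ = 0.697264.
North component: ΔN = −sin φ cos λ·ΔX − sin φ sin λ·ΔY + cos φ·ΔZ = −(0.247753)(0.697264)(-162.9) − (0.247753)(0.716814)(296.3) + (0.968823)(137.2) = 108.44 m.
1° of latitude spans 3600 × 30.92 = 111312 m, so Δφ = 108.44 / 111312 × 3600 = 3.507″.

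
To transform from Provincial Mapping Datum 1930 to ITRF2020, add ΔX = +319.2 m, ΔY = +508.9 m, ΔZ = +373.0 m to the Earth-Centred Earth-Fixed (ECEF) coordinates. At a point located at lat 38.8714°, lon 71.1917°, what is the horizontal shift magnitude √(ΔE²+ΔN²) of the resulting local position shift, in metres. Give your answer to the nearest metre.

The local east axis at (φ, λ) is (−sin λ, cos λ, 0), so ΔE = −sin(71.1917°)·319.2 + cos(71.1917°)·508.9 = -138.08 m.
The local north axis is (−sin φ cos λ, −sin φ sin λ, cos φ), giving ΔN = -64.584 − 302.319 + 290.402 = -76.50 m.
Horizontal magnitude = √(ΔE² + ΔN²) = √((-138.08)² + (-76.50)²) = 157.86 m.

158 m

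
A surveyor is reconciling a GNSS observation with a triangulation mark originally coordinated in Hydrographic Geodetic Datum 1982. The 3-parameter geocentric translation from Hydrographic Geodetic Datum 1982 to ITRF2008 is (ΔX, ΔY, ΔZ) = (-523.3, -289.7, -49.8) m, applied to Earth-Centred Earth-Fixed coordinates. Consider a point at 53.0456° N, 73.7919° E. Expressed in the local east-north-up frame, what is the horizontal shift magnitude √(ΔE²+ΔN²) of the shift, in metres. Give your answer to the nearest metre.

523 m

The local east axis at (φ, λ) is (−sin λ, cos λ, 0), so ΔE = −sin(73.7919°)·(-523.3) + cos(73.7919°)·(-289.7) = 421.64 m.
The local north axis is (−sin φ cos λ, −sin φ sin λ, cos φ), giving ΔN = 116.724 + 222.302 − 29.939 = 309.09 m.
Horizontal magnitude = √(ΔE² + ΔN²) = √(421.64² + 309.09²) = 522.79 m.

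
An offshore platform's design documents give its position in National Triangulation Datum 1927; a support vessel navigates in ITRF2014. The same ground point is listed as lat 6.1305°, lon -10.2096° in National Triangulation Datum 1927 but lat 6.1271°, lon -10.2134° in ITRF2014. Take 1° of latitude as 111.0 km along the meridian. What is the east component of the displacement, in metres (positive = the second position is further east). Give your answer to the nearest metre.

ΔE = -419 m

Δφ = 6.1271° − 6.1305° = -0.0034°; Δλ = -10.2134° − -10.2096° = -0.0038°.
ΔN = Δφ × 111000 = -377.4 m; ΔE = Δλ × 111000 × cos(6.1305°) = -0.0038 × 111000 × 0.994281 = -419.4 m.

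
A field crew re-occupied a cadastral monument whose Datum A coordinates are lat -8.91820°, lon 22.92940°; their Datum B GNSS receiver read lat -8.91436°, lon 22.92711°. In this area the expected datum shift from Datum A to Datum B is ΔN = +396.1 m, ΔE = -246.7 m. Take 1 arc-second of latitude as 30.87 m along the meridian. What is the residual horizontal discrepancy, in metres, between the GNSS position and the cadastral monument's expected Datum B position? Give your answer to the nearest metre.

Observed coordinate differences: Δφ = +0.00384°, Δλ = -0.00229°.
Converting to metres (1° lat = 111132 m, cos φ = 0.987911): observed ΔN = 426.7 m, observed ΔE = -251.4 m.
Subtracting the expected shift leaves a residual of 426.7 − (396.1) = 30.6 m north and -251.4 − (-246.7) = -4.7 m east.
Residual distance = √(30.6² + (-4.7)²) = 31.0 m.

31 m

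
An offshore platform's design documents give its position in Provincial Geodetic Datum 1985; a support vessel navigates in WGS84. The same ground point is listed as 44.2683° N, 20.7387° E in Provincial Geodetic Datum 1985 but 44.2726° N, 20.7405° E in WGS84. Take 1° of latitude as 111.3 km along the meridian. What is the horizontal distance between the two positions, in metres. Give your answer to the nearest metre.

500 m

Δφ = 44.2726° − 44.2683° = +0.0043°; Δλ = 20.7405° − 20.7387° = +0.0018°.
ΔN = Δφ × 111300 = 478.6 m; ΔE = Δλ × 111300 × cos(44.2683°) = +0.0018 × 111300 × 0.716079 = 143.5 m.
Distance = √(ΔE² + ΔN²) = √(143.5² + 478.6²) = 499.6 m.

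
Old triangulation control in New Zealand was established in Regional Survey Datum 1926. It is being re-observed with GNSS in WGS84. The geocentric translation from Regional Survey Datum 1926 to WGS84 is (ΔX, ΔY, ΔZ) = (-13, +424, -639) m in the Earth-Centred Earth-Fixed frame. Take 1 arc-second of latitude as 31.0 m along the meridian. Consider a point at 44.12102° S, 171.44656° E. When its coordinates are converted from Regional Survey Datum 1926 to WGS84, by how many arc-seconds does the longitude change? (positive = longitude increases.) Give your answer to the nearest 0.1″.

Δλ = -18.8″

sin φ = -0.696176, cos φ = 0.717871, sin λ = 0.148732, cos λ = -0.988878.
East component: ΔE = −sin λ·ΔX + cos λ·ΔY = −(0.148732)(-13) + (-0.988878)(424) = -417.35 m.
1° of latitude spans 3600 × 31.00 = 111600 m; at latitude φ, 1° of longitude spans that × cos φ = 80114.4 m, so Δλ = -417.35 / 80114.4 × 3600 = -18.754″.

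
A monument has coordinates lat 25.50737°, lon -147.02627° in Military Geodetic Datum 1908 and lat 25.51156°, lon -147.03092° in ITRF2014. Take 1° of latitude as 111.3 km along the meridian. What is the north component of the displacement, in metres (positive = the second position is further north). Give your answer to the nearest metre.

ΔN = 466 m

Δφ = 25.51156° − 25.50737° = +0.00419°; Δλ = -147.03092° − -147.02627° = -0.00465°.
ΔN = Δφ × 111300 = 466.3 m; ΔE = Δλ × 111300 × cos(25.50737°) = -0.00465 × 111300 × 0.902530 = -467.1 m.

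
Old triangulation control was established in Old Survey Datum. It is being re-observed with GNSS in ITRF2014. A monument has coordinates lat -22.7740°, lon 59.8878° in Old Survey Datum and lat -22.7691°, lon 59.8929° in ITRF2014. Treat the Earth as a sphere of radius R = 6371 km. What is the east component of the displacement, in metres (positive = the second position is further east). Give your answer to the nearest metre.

ΔE = 523 m

Δφ = -22.7691° − -22.7740° = +0.0049°; Δλ = 59.8929° − 59.8878° = +0.0051°.
1° along a meridian = πR/180 = 111195 m.
ΔN = Δφ × 111195 = 544.9 m; ΔE = Δλ × 111195 × cos(-22.7740°) = +0.0051 × 111195 × 0.922039 = 522.9 m.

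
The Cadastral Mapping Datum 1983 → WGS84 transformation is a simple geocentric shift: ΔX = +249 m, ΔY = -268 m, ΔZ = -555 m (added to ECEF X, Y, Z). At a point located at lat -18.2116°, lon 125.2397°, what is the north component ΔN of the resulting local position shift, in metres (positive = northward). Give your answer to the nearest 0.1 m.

ΔN = -640.5 m

The local north axis is (−sin φ cos λ, −sin φ sin λ, cos φ), giving ΔN = -44.902 − 68.408 − 527.199 = -640.51 m.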